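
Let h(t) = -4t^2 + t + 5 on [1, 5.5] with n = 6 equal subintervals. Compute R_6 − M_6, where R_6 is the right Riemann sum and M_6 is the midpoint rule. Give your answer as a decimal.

R_6 = -227.25.
M_6 = -182.53125.
R_6 − M_6 = -44.71875.

-44.71875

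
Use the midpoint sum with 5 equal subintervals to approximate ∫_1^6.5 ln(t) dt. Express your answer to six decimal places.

6.706634

Δt = (6.5 − 1)/5 = 1.1.
Midpoints: 1.55, 2.65, 3.75, 4.85, 5.95.
f(1.55) ≈ 0.438255, f(2.65) ≈ 0.974560, f(3.75) ≈ 1.321756, f(4.85) ≈ 1.578979, f(5.95) ≈ 1.783391.
Sum = Δt · [f(1.55) + f(2.65) + f(3.75) + f(4.85) + f(5.95)].
Sum ≈ 6.706634.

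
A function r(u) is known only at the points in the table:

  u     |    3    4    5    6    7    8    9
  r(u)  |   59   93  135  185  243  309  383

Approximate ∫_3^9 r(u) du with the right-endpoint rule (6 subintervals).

Δu = 1.
Sum = 1·[93 + 135 + 185 + 243 + 309 + 383] = 1348.

1348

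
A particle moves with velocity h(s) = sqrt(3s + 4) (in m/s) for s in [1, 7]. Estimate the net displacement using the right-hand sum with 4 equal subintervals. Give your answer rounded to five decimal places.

25.37829

Δs = (7 − 1)/4 = 1.5.
Right endpoints: 2.5, 4, 5.5, 7.
h(2.5) ≈ 3.39116, h(4) ≈ 4.00000, h(5.5) ≈ 4.52769, h(7) ≈ 5.00000.
Sum = Δs · [h(2.5) + h(4) + h(5.5) + h(7)].
Sum ≈ 25.37829.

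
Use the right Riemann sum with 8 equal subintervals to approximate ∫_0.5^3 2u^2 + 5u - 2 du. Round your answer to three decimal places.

39.561

Δu = (3 − 0.5)/8 = 0.3125.
Right endpoints: 0.8125, 1.125, 1.4375, 1.75, 2.0625, 2.375, 2.6875, 3.
f(0.8125) = 3.3828125, f(1.125) = 6.15625, f(1.4375) = 9.3203125, f(1.75) = 12.875, f(2.0625) = 16.8203125, f(2.375) = 21.15625, f(2.6875) = 25.8828125, f(3) = 31.
Sum = Δu · [f(0.8125) + f(1.125) + f(1.4375) + ...].
Sum ≈ 39.561.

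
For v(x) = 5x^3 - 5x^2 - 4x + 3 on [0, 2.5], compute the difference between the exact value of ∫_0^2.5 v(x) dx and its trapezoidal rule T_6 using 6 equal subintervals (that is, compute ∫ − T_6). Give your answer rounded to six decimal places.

Exact integral: ∫_0^2.5 v(x) dx ≈ 17.78645833.
T_6 ≈ 18.78110532.
Error ≈ 17.78645833 − 18.78110532 ≈ -0.994647.

-0.994647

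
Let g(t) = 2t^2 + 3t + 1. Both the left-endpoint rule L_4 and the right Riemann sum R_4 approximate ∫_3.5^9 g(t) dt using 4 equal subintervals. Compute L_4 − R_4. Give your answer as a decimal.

L_4 = 463.6328125.
R_4 = 675.3828125.
L_4 − R_4 = -211.75.

-211.75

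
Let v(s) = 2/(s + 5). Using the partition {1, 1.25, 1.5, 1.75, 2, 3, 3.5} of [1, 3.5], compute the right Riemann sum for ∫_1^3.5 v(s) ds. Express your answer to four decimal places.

0.6701

Subinterval widths: 0.25, 0.25, 0.25, 0.25, 1, 0.5.
Right endpoints: 1.25, 1.5, 1.75, 2, 3, 3.5.
v(1.25) = 0.32, v(1.5) = 4/13, v(1.75) = 8/27, v(2) = 2/7, v(3) = 0.25, v(3.5) = 4/17.
Sum = Σ Δs_i · v(s_i).
Sum ≈ 0.6701.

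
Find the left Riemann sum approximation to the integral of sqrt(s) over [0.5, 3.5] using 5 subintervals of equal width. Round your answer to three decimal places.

3.768

Δs = (3.5 − 0.5)/5 = 0.6.
Left endpoints: 0.5, 1.1, 1.7, 2.3, 2.9.
f(0.5) ≈ 0.707, f(1.1) ≈ 1.049, f(1.7) ≈ 1.304, f(2.3) ≈ 1.517, f(2.9) ≈ 1.703.
Sum = Δs · [f(0.5) + f(1.1) + f(1.7) + f(2.3) + f(2.9)].
Sum ≈ 3.768.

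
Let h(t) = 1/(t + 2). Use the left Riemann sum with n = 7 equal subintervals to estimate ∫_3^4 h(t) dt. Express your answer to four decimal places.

Δt = (4 − 3)/7 = 1/7.
Left endpoints: 3, 22/7, 23/7, 24/7, 25/7, 26/7, 27/7.
h(3) = 0.2, h(22/7) = 7/36, h(23/7) = 7/37, h(24/7) = 7/38, h(25/7) = 7/39, h(26/7) = 0.175, h(27/7) = 7/41.
Sum = Δt · [h(3) + h(22/7) + h(23/7) + ...].
Sum ≈ 0.1847.

0.1847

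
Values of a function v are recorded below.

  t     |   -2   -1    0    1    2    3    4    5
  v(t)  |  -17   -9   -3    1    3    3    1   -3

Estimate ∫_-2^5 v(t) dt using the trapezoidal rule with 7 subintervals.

-14

Δt = 1.
T_7 = (1/2)·[(-17) + 2·(-9) + 2·(-3) + 2·1 + 2·3 + 2·3 + 2·1 + (-3)] = -14.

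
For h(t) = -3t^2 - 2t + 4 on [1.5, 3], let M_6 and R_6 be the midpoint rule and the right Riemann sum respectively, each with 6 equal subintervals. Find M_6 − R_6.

2.9765625

M_6 = -24.3515625.
R_6 = -27.328125.
M_6 − R_6 = 2.9765625.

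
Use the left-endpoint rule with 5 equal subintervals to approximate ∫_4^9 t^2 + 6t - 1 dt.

365

Δt = (9 − 4)/5 = 1.
Left endpoints: 4, 5, 6, 7, 8.
f(4) = 39, f(5) = 54, f(6) = 71, f(7) = 90, f(8) = 111.
Sum = Δt · [f(4) + f(5) + f(6) + f(7) + f(8)].
Sum = 365.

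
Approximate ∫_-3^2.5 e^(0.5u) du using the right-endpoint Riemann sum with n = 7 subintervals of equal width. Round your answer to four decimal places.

Δu = (2.5 − (-3))/7 = 11/14.
Right endpoints: -31/14, -10/7, -9/14, 1/7, 13/14, 12/7, 2.5.
f(-31/14) ≈ 0.3305, f(-10/7) ≈ 0.4895, f(-9/14) ≈ 0.7251, f(1/7) ≈ 1.0740, f(13/14) ≈ 1.5909, f(12/7) ≈ 2.3564, f(2.5) ≈ 3.4903.
Sum = Δu · [f(-31/14) + f(-10/7) + f(-9/14) + ...].
Sum ≈ 7.9018.

7.9018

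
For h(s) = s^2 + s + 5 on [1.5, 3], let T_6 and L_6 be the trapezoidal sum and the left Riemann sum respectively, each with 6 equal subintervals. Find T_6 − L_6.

T_6 = 18.765625.
L_6 = 17.734375.
T_6 − L_6 = 1.03125.

1.03125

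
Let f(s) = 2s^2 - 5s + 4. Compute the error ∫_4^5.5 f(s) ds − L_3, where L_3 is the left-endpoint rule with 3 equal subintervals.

Exact integral: ∫_4^5.5 f(s) ds = 38.625.
L_3 = 33.5.
Error = 38.625 − 33.5 = 5.125.

5.125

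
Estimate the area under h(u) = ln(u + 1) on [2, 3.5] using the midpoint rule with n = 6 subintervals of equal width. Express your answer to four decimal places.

1.9728

Δu = (3.5 − 2)/6 = 0.25.
Midpoints: 2.125, 2.375, 2.625, 2.875, 3.125, 3.375.
h(2.125) ≈ 1.1394, h(2.375) ≈ 1.2164, h(2.625) ≈ 1.2879, h(2.875) ≈ 1.3545, h(3.125) ≈ 1.4171, h(3.375) ≈ 1.4759.
Sum = Δu · [h(2.125) + h(2.375) + h(2.625) + ...].
Sum ≈ 1.9728.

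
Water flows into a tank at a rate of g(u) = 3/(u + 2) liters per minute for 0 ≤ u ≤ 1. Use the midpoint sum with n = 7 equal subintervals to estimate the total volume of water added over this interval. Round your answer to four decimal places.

Δu = (1 − 0)/7 = 1/7.
Midpoints: 1/14, 3/14, 5/14, 0.5, 9/14, 11/14, 13/14.
g(1/14) = 42/29, g(3/14) = 42/31, g(5/14) = 14/11, g(0.5) = 1.2, g(9/14) = 42/37, g(11/14) = 14/13, g(13/14) = 42/41.
Sum = Δu · [g(1/14) + g(3/14) + g(5/14) + ...].
Sum ≈ 1.2160.

1.2160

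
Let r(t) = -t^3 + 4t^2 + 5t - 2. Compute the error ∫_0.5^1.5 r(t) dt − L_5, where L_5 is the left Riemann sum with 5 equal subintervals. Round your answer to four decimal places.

Exact integral: ∫_0.5^1.5 r(t) dt ≈ 6.083333.
L_5 = 5.115.
Error ≈ 6.083333 − 5.115 ≈ 0.9683.

0.9683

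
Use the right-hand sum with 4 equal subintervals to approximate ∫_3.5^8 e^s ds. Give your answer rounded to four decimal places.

Δs = (8 − 3.5)/4 = 1.125.
Right endpoints: 4.625, 5.75, 6.875, 8.
f(4.625) ≈ 102.0028, f(5.75) ≈ 314.1907, f(6.875) ≈ 967.7754, f(8) ≈ 2980.9580.
Sum = Δs · [f(4.625) + f(5.75) + f(6.875) + f(8)].
Sum ≈ 4910.5426.

4910.5426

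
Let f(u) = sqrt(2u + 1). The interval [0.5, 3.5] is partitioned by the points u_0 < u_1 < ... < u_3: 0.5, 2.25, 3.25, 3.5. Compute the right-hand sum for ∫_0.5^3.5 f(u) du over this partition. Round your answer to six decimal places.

Subinterval widths: 1.75, 1, 0.25.
Right endpoints: 2.25, 3.25, 3.5.
f(2.25) ≈ 2.345208, f(3.25) ≈ 2.738613, f(3.5) ≈ 2.828427.
Sum = Σ Δu_i · f(u_i).
Sum ≈ 7.549833.

7.549833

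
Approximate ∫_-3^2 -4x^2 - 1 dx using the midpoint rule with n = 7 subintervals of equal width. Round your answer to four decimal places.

-50.8163

Δx = (2 − (-3))/7 = 5/7.
Midpoints: -37/14, -27/14, -17/14, -0.5, 3/14, 13/14, 23/14.
f(-37/14) = -1418/49, f(-27/14) = -778/49, f(-17/14) = -338/49, f(-0.5) = -2, f(3/14) = -58/49, f(13/14) = -218/49, f(23/14) = -578/49.
Sum = Δx · [f(-37/14) + f(-27/14) + f(-17/14) + ...].
Sum ≈ -50.8163.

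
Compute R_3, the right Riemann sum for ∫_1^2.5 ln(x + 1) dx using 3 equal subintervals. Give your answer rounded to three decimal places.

1.634

Δx = (2.5 − 1)/3 = 0.5.
Right endpoints: 1.5, 2, 2.5.
f(1.5) ≈ 0.916, f(2) ≈ 1.099, f(2.5) ≈ 1.253.
Sum = Δx · [f(1.5) + f(2) + f(2.5)].
Sum ≈ 1.634.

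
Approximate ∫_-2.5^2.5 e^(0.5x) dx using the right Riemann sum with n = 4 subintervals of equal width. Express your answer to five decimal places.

8.61731

Δx = (2.5 − (-2.5))/4 = 1.25.
Right endpoints: -1.25, 0, 1.25, 2.5.
f(-1.25) ≈ 0.53526, f(0) ≈ 1.00000, f(1.25) ≈ 1.86825, f(2.5) ≈ 3.49034.
Sum = Δx · [f(-1.25) + f(0) + f(1.25) + f(2.5)].
Sum ≈ 8.61731.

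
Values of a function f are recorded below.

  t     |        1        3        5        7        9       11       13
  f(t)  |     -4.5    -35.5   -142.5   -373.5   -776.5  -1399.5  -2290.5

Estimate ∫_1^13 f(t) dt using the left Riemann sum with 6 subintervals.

Δt = 2.
Sum = 2·[(-4.5) + (-35.5) + (-142.5) + (-373.5) + (-776.5) + (-1399.5)] = -5464.

-5464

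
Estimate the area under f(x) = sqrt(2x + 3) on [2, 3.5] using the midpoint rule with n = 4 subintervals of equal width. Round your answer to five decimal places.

Δx = (3.5 − 2)/4 = 0.375.
Midpoints: 2.1875, 2.5625, 2.9375, 3.3125.
f(2.1875) ≈ 2.71570, f(2.5625) ≈ 2.85044, f(2.9375) ≈ 2.97909, f(3.3125) ≈ 3.10242.
Sum = Δx · [f(2.1875) + f(2.5625) + f(2.9375) + f(3.3125)].
Sum ≈ 4.36787.

4.36787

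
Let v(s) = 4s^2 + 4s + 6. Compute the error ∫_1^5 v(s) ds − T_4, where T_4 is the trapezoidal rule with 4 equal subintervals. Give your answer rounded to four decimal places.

Exact integral: ∫_1^5 v(s) ds ≈ 237.333333.
T_4 = 240.
Error ≈ 237.333333 − 240 ≈ -2.6667.

-2.6667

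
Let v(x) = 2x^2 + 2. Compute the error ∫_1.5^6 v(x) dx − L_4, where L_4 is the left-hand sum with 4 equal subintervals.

Exact integral: ∫_1.5^6 v(x) dx = 150.75.
L_4 = 114.6796875.
Error = 150.75 − 114.6796875 = 36.0703125.

36.0703125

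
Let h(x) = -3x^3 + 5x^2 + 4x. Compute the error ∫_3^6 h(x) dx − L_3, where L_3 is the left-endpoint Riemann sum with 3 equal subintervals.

Exact integral: ∫_3^6 h(x) dx = -542.25.
L_3 = -350.
Error = -542.25 − (-350) = -192.25.

-192.25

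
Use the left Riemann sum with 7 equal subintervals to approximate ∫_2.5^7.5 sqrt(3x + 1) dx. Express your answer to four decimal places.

19.1099

Δx = (7.5 − 2.5)/7 = 5/7.
Left endpoints: 2.5, 45/14, 55/14, 65/14, 75/14, 85/14, 95/14.
f(2.5) ≈ 2.9155, f(45/14) ≈ 3.2623, f(55/14) ≈ 3.5757, f(65/14) ≈ 3.8638, f(75/14) ≈ 4.1318, f(85/14) ≈ 4.3834, f(95/14) ≈ 4.6214.
Sum = Δx · [f(2.5) + f(45/14) + f(55/14) + ...].
Sum ≈ 19.1099.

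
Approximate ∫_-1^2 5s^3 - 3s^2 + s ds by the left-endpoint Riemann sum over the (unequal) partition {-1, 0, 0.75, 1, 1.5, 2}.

Subinterval widths: 1, 0.75, 0.25, 0.5, 0.5.
Left endpoints: -1, 0, 0.75, 1, 1.5.
f(-1) = -9, f(0) = 0, f(0.75) = 1.171875, f(1) = 3, f(1.5) = 11.625.
Sum = Σ Δs_i · f(s_i).
Sum = -1.39453125.

-1.39453125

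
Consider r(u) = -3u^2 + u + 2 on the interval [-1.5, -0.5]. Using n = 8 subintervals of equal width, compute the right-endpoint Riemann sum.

-1.8203125

Δu = (-0.5 − (-1.5))/8 = 0.125.
Right endpoints: -1.375, -1.25, -1.125, -1, -0.875, -0.75, -0.625, -0.5.
r(-1.375) = -5.046875, r(-1.25) = -3.9375, r(-1.125) = -2.921875, r(-1) = -2, r(-0.875) = -1.171875, r(-0.75) = -0.4375, r(-0.625) = 0.203125, r(-0.5) = 0.75.
Sum = Δu · [r(-1.375) + r(-1.25) + r(-1.125) + ...].
Sum = -1.8203125.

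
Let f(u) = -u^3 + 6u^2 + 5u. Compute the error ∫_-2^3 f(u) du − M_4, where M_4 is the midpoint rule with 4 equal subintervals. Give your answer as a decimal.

2.9296875

Exact integral: ∫_-2^3 f(u) du = 66.25.
M_4 = 63.3203125.
Error = 66.25 − 63.3203125 = 2.9296875.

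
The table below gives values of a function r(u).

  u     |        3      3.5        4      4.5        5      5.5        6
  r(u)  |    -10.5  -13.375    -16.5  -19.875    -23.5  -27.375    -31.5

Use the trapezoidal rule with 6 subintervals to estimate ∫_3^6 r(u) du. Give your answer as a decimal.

Δu = 0.5.
T_6 = (0.5/2)·[(-10.5) + 2·(-13.375) + 2·(-16.5) + 2·(-19.875) + 2·(-23.5) + 2·(-27.375) + (-31.5)] = -60.8125.

-60.8125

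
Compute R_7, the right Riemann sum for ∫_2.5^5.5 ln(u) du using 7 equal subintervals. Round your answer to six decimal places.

4.251009

Δu = (5.5 − 2.5)/7 = 3/7.
Right endpoints: 41/14, 47/14, 53/14, 59/14, 65/14, 71/14, 5.5.
f(41/14) ≈ 1.074515, f(47/14) ≈ 1.211090, f(53/14) ≈ 1.331235, f(59/14) ≈ 1.438480, f(65/14) ≈ 1.535330, f(71/14) ≈ 1.623623, f(5.5) ≈ 1.704748.
Sum = Δu · [f(41/14) + f(47/14) + f(53/14) + ...].
Sum ≈ 4.251009.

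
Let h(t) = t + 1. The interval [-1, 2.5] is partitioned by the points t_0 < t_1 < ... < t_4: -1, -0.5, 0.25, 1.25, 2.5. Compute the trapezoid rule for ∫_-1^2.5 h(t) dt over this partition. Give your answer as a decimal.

6.125

Subinterval widths: 0.5, 0.75, 1, 1.25.
h(-1) = 0, h(-0.5) = 0.5, h(0.25) = 1.25, h(1.25) = 2.25, h(2.5) = 3.5.
On each subinterval the trapezoid contributes (Δt_i/2)·[h(t_{i-1}) + h(t_i)].
Sum = 6.125.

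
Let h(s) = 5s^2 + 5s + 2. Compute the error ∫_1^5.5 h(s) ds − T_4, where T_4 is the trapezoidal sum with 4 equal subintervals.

-4.74609375

Exact integral: ∫_1^5.5 h(s) ds = 357.75.
T_4 = 362.49609375.
Error = 357.75 − 362.49609375 = -4.74609375.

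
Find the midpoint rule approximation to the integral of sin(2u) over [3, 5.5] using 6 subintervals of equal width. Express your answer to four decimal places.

Δu = (5.5 − 3)/6 = 5/12.
Midpoints: 77/24, 3.625, 97/24, 107/24, 4.875, 127/24.
f(77/24) ≈ 0.1331, f(3.625) ≈ 0.8231, f(97/24) ≈ 0.9738, f(107/24) ≈ 0.4865, f(4.875) ≈ -0.3195, f(127/24) ≈ -0.9162.
Sum = Δu · [f(77/24) + f(3.625) + f(97/24) + ...].
Sum ≈ 0.4920.

0.4920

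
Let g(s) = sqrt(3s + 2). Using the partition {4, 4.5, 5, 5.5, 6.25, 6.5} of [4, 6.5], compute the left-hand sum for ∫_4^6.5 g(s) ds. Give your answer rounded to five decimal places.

10.26556

Subinterval widths: 0.5, 0.5, 0.5, 0.75, 0.25.
Left endpoints: 4, 4.5, 5, 5.5, 6.25.
g(4) ≈ 3.74166, g(4.5) ≈ 3.93700, g(5) ≈ 4.12311, g(5.5) ≈ 4.30116, g(6.25) ≈ 4.55522.
Sum = Σ Δs_i · g(s_i).
Sum ≈ 10.26556.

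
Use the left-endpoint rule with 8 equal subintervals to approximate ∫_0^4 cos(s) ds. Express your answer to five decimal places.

-0.32756

Δs = (4 − 0)/8 = 0.5.
Left endpoints: 0, 0.5, 1, 1.5, 2, 2.5, 3, 3.5.
f(0) ≈ 1.00000, f(0.5) ≈ 0.87758, f(1) ≈ 0.54030, f(1.5) ≈ 0.07074, f(2) ≈ -0.41615, f(2.5) ≈ -0.80114, f(3) ≈ -0.98999, f(3.5) ≈ -0.93646.
Sum = Δs · [f(0) + f(0.5) + f(1) + ...].
Sum ≈ -0.32756.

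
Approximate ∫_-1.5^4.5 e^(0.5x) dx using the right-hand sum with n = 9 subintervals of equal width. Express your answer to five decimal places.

Δx = (4.5 − (-1.5))/9 = 2/3.
Right endpoints: -5/6, -1/6, 0.5, 7/6, 11/6, 2.5, 19/6, 23/6, 4.5.
f(-5/6) ≈ 0.65924, f(-1/6) ≈ 0.92004, f(0.5) ≈ 1.28403, f(7/6) ≈ 1.79200, f(11/6) ≈ 2.50094, f(2.5) ≈ 3.49034, f(19/6) ≈ 4.87117, f(23/6) ≈ 6.79826, f(4.5) ≈ 9.48774.
Sum = Δx · [f(-5/6) + f(-1/6) + f(0.5) + ...].
Sum ≈ 21.20250.

21.20250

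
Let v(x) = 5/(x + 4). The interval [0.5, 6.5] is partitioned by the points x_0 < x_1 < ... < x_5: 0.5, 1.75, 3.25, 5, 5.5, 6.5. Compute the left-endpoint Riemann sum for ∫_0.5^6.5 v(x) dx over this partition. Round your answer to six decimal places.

4.704227

Subinterval widths: 1.25, 1.5, 1.75, 0.5, 1.
Left endpoints: 0.5, 1.75, 3.25, 5, 5.5.
v(0.5) = 10/9, v(1.75) = 20/23, v(3.25) = 20/29, v(5) = 5/9, v(5.5) = 10/19.
Sum = Σ Δx_i · v(x_i).
Sum ≈ 4.704227.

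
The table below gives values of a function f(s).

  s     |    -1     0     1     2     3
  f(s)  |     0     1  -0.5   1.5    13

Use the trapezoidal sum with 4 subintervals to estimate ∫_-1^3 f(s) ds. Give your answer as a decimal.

8.5

Δs = 1.
T_4 = (1/2)·[0 + 2·1 + 2·(-0.5) + 2·1.5 + 13] = 8.5.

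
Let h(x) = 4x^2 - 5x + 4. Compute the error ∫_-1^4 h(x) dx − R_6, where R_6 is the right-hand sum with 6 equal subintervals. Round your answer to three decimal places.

-16.898

Exact integral: ∫_-1^4 h(x) dx ≈ 69.16667.
R_6 ≈ 86.06481.
Error ≈ 69.16667 − 86.06481 ≈ -16.898.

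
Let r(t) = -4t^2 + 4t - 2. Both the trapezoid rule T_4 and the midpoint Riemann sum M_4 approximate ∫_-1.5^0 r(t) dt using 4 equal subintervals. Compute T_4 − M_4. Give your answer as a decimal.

T_4 = -12.140625.
M_4 = -11.9296875.
T_4 − M_4 = -0.2109375.

-0.2109375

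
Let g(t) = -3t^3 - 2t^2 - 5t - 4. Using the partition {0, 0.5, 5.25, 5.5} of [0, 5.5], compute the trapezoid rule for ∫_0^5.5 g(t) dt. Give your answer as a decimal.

-1392.9609375

Subinterval widths: 0.5, 4.75, 0.25.
g(0) = -4, g(0.5) = -7.375, g(5.25) = -519.484375, g(5.5) = -591.125.
On each subinterval the trapezoid contributes (Δt_i/2)·[g(t_{i-1}) + g(t_i)].
Sum = -1392.9609375.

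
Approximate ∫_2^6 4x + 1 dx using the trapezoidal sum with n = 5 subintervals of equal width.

68

Δx = (6 − 2)/5 = 0.8.
f(2) = 9, f(2.8) = 12.2, f(3.6) = 15.4, f(4.4) = 18.6, f(5.2) = 21.8, f(6) = 25.
T_5 = (Δx/2)·[f(x_0) + 2f(x_1) + ... + 2f(x_{4}) + f(x_5)].
Sum = 68.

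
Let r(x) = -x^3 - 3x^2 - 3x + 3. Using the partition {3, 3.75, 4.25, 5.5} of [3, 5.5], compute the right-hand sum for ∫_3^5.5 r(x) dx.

-486.01171875

Subinterval widths: 0.75, 0.5, 1.25.
Right endpoints: 3.75, 4.25, 5.5.
r(3.75) = -103.171875, r(4.25) = -140.703125, r(5.5) = -270.625.
Sum = Σ Δx_i · r(x_i).
Sum = -486.01171875.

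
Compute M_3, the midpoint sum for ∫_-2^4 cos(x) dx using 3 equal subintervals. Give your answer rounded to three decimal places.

Δx = (4 − (-2))/3 = 2.
Midpoints: -1, 1, 3.
f(-1) ≈ 0.540, f(1) ≈ 0.540, f(3) ≈ -0.990.
Sum = Δx · [f(-1) + f(1) + f(3)].
Sum ≈ 0.181.

0.181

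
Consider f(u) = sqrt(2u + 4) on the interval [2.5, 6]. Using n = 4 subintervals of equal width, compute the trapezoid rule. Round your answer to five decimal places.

Δu = (6 − 2.5)/4 = 0.875.
f(2.5) ≈ 3.00000, f(3.375) ≈ 3.27872, f(4.25) ≈ 3.53553, f(5.125) ≈ 3.77492, f(6) ≈ 4.00000.
T_4 = (Δu/2)·[f(u_0) + 2f(u_1) + 2f(u_2) + 2f(u_3) + f(u_4)].
Sum ≈ 12.32802.

12.32802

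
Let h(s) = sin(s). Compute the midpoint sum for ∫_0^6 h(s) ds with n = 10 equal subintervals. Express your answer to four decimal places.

Δs = (6 − 0)/10 = 0.6.
Midpoints: 0.3, 0.9, 1.5, 2.1, 2.7, 3.3, 3.9, 4.5, 5.1, 5.7.
h(0.3) ≈ 0.2955, h(0.9) ≈ 0.7833, h(1.5) ≈ 0.9975, h(2.1) ≈ 0.8632, h(2.7) ≈ 0.4274, h(3.3) ≈ -0.1577, h(3.9) ≈ -0.6878, h(4.5) ≈ -0.9775, h(5.1) ≈ -0.9258, h(5.7) ≈ -0.5507.
Sum = Δs · [h(0.3) + h(0.9) + h(1.5) + ...].
Sum ≈ 0.0404.

0.0404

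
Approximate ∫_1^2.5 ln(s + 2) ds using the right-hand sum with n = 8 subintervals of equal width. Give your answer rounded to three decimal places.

Δs = (2.5 − 1)/8 = 0.1875.
Right endpoints: 1.1875, 1.375, 1.5625, 1.75, 1.9375, 2.125, 2.3125, 2.5.
f(1.1875) ≈ 1.159, f(1.375) ≈ 1.216, f(1.5625) ≈ 1.270, f(1.75) ≈ 1.322, f(1.9375) ≈ 1.371, f(2.125) ≈ 1.417, f(2.3125) ≈ 1.462, f(2.5) ≈ 1.504.
Sum = Δs · [f(1.1875) + f(1.375) + f(1.5625) + ...].
Sum ≈ 2.010.

2.010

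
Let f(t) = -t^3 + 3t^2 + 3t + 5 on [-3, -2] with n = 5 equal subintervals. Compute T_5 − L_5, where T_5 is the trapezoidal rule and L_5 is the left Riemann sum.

T_5 = 32.82.
L_5 = 35.92.
T_5 − L_5 = -3.1.

-3.1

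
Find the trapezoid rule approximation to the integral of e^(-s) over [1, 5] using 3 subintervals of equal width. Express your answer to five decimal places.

Δs = (5 − 1)/3 = 4/3.
f(1) ≈ 0.36788, f(7/3) ≈ 0.09697, f(11/3) ≈ 0.02556, f(5) ≈ 0.00674.
T_3 = (Δs/2)·[f(s_0) + 2f(s_1) + 2f(s_2) + f(s_3)].
Sum ≈ 0.41312.

0.41312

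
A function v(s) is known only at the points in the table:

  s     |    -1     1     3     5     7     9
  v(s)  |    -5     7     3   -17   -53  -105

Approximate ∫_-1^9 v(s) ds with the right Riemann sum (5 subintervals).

-330

Δs = 2.
Sum = 2·[7 + 3 + (-17) + (-53) + (-105)] = -330.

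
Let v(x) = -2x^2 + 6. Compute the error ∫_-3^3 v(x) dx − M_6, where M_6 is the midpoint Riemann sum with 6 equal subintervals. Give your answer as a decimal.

-1

Exact integral: ∫_-3^3 v(x) dx = 0.
M_6 = 1.
Error = 0 − 1 = -1.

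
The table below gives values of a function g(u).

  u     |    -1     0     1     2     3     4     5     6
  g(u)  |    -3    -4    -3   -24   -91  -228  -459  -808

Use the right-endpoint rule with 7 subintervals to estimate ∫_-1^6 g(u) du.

Δu = 1.
Sum = 1·[(-4) + (-3) + (-24) + (-91) + (-228) + (-459) + (-808)] = -1617.

-1617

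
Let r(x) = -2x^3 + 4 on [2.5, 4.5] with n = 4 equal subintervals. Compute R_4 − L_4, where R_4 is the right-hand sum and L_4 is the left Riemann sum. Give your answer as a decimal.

R_4 = -217.
L_4 = -141.5.
R_4 − L_4 = -75.5.

-75.5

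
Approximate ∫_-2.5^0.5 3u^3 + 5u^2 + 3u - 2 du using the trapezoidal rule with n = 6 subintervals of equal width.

Δu = (0.5 − (-2.5))/6 = 0.5.
f(-2.5) = -25.125, f(-2) = -12, f(-1.5) = -5.375, f(-1) = -3, f(-0.5) = -2.625, f(0) = -2, f(0.5) = 1.125.
T_6 = (Δu/2)·[f(u_0) + 2f(u_1) + ... + 2f(u_{5}) + f(u_6)].
Sum = -18.5.

-18.5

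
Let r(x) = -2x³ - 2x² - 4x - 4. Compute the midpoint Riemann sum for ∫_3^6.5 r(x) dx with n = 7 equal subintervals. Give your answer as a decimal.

Δx = (6.5 − 3)/7 = 0.5.
Midpoints: 3.25, 3.75, 4.25, 4.75, 5.25, 5.75, 6.25.
r(3.25) = -106.78125, r(3.75) = -152.59375, r(4.25) = -210.65625, r(4.75) = -282.46875, r(5.25) = -369.53125, r(5.75) = -473.34375, r(6.25) = -595.40625.
Sum = Δx · [r(3.25) + r(3.75) + r(4.25) + ...].
Sum = -1095.390625.

-1095.390625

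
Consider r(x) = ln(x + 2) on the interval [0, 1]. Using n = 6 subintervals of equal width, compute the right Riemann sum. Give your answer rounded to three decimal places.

0.943

Δx = (1 − 0)/6 = 1/6.
Right endpoints: 1/6, 1/3, 0.5, 2/3, 5/6, 1.
r(1/6) ≈ 0.773, r(1/3) ≈ 0.847, r(0.5) ≈ 0.916, r(2/3) ≈ 0.981, r(5/6) ≈ 1.041, r(1) ≈ 1.099.
Sum = Δx · [r(1/6) + r(1/3) + r(0.5) + ...].
Sum ≈ 0.943.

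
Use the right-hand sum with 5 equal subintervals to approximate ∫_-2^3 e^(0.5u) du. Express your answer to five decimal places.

Δu = (3 − (-2))/5 = 1.
Right endpoints: -1, 0, 1, 2, 3.
f(-1) ≈ 0.60653, f(0) ≈ 1.00000, f(1) ≈ 1.64872, f(2) ≈ 2.71828, f(3) ≈ 4.48169.
Sum = Δu · [f(-1) + f(0) + f(1) + f(2) + f(3)].
Sum ≈ 10.45522.

10.45522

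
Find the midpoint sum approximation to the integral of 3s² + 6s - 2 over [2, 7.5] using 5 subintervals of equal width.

557.96125

Δs = (7.5 − 2)/5 = 1.1.
Midpoints: 2.55, 3.65, 4.75, 5.85, 6.95.
f(2.55) = 32.8075, f(3.65) = 59.8675, f(4.75) = 94.1875, f(5.85) = 135.7675, f(6.95) = 184.6075.
Sum = Δs · [f(2.55) + f(3.65) + f(4.75) + f(5.85) + f(6.95)].
Sum = 557.96125.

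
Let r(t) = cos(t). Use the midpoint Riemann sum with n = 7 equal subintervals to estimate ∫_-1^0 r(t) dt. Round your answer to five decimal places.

0.84219

Δt = (0 − (-1))/7 = 1/7.
Midpoints: -13/14, -11/14, -9/14, -0.5, -5/14, -3/14, -1/14.
r(-13/14) ≈ 0.59898, r(-11/14) ≈ 0.70688, r(-9/14) ≈ 0.80039, r(-0.5) ≈ 0.87758, r(-5/14) ≈ 0.93690, r(-3/14) ≈ 0.97713, r(-1/14) ≈ 0.99745.
Sum = Δt · [r(-13/14) + r(-11/14) + r(-9/14) + ...].
Sum ≈ 0.84219.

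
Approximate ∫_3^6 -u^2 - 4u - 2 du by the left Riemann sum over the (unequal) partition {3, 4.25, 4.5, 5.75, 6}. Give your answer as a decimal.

Subinterval widths: 1.25, 0.25, 1.25, 0.25.
Left endpoints: 3, 4.25, 4.5, 5.75.
f(3) = -23, f(4.25) = -37.0625, f(4.5) = -40.25, f(5.75) = -58.0625.
Sum = Σ Δu_i · f(u_i).
Sum = -102.84375.

-102.84375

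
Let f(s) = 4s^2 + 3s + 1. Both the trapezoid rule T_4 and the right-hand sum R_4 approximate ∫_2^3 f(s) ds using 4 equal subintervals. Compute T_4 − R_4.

T_4 = 33.875.
R_4 = 36.75.
T_4 − R_4 = -2.875.

-2.875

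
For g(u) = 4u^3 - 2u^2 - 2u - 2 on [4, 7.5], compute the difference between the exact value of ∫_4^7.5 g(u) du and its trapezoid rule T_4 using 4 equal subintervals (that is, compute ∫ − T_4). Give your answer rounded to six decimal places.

-29.923177

Exact integral: ∫_4^7.5 g(u) du ≈ 2622.22916667.
T_4 = 2652.15234375.
Error ≈ 2622.22916667 − 2652.15234375 ≈ -29.923177.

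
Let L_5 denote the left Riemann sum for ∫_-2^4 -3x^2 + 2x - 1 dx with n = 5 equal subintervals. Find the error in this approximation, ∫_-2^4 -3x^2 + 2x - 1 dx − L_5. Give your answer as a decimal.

Exact integral: ∫_-2^4 f(x) dx = -66.
L_5 = -55.92.
Error = -66 − (-55.92) = -10.08.

-10.08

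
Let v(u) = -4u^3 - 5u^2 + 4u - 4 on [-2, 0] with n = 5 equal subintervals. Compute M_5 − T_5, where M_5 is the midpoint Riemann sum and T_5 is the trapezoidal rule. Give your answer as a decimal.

-0.56

M_5 = -13.52.
T_5 = -12.96.
M_5 − T_5 = -0.56.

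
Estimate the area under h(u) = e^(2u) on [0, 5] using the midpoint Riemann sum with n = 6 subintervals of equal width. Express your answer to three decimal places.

9834.320

Δu = (5 − 0)/6 = 5/6.
Midpoints: 5/12, 1.25, 25/12, 35/12, 3.75, 55/12.
h(5/12) ≈ 2.301, h(1.25) ≈ 12.182, h(25/12) ≈ 64.500, h(35/12) ≈ 341.495, h(3.75) ≈ 1808.042, h(55/12) ≈ 9572.663.
Sum = Δu · [h(5/12) + h(1.25) + h(25/12) + ...].
Sum ≈ 9834.320.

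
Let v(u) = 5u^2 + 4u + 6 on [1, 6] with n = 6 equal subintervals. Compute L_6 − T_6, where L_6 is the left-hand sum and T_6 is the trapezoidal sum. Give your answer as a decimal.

-81.25

L_6 ≈ 379.97685.
T_6 ≈ 461.22685.
L_6 − T_6 = -81.25.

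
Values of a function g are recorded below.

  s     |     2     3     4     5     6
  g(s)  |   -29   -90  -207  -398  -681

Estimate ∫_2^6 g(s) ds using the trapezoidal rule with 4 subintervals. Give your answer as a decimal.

Δs = 1.
T_4 = (1/2)·[(-29) + 2·(-90) + 2·(-207) + 2·(-398) + (-681)] = -1050.

-1050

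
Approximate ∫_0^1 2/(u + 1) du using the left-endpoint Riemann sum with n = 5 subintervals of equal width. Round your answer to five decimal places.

1.49127

Δu = (1 − 0)/5 = 0.2.
Left endpoints: 0, 0.2, 0.4, 0.6, 0.8.
f(0) = 2, f(0.2) = 5/3, f(0.4) = 10/7, f(0.6) = 1.25, f(0.8) = 10/9.
Sum = Δu · [f(0) + f(0.2) + f(0.4) + f(0.6) + f(0.8)].
Sum ≈ 1.49127.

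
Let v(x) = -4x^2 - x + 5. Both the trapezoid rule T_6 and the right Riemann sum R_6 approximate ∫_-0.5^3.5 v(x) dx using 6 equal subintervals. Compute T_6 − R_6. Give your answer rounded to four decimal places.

17.3333

T_6 ≈ -44.518519.
R_6 ≈ -61.851852.
T_6 − R_6 ≈ 17.3333.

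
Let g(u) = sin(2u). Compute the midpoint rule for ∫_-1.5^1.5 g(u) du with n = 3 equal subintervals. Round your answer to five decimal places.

0.00000

Δu = (1.5 − (-1.5))/3 = 1.
Midpoints: -1, 0, 1.
g(-1) ≈ -0.90930, g(0) ≈ 0.00000, g(1) ≈ 0.90930.
Sum = Δu · [g(-1) + g(0) + g(1)].
Sum ≈ 0.00000.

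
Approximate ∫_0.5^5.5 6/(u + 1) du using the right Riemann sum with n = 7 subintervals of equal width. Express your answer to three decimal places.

Δu = (5.5 − 0.5)/7 = 5/7.
Right endpoints: 17/14, 27/14, 37/14, 47/14, 57/14, 67/14, 5.5.
f(17/14) = 84/31, f(27/14) = 84/41, f(37/14) = 28/17, f(47/14) = 84/61, f(57/14) = 84/71, f(67/14) = 28/27, f(5.5) = 12/13.
Sum = Δu · [f(17/14) + f(27/14) + f(37/14) + ...].
Sum ≈ 7.804.

7.804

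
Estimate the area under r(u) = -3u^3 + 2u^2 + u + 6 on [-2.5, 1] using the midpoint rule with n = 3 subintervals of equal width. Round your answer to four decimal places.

Δu = (1 − (-2.5))/3 = 7/6.
Midpoints: -23/12, -0.75, 5/12.
r(-23/12) = 18751/576, r(-0.75) = 7.640625, r(5/12) = 6.546875.
Sum = Δu · [r(-23/12) + r(-0.75) + r(5/12)].
Sum ≈ 54.5315.

54.5315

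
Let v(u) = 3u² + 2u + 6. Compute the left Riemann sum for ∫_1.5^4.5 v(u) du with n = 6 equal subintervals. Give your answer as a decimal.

Δu = (4.5 − 1.5)/6 = 0.5.
Left endpoints: 1.5, 2, 2.5, 3, 3.5, 4.
v(1.5) = 15.75, v(2) = 22, v(2.5) = 29.75, v(3) = 39, v(3.5) = 49.75, v(4) = 62.
Sum = Δu · [v(1.5) + v(2) + v(2.5) + ...].
Sum = 109.125.

109.125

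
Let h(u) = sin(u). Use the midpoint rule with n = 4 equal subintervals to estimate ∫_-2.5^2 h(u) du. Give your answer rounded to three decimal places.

-0.406

Δu = (2 − (-2.5))/4 = 1.125.
Midpoints: -1.9375, -0.8125, 0.3125, 1.4375.
h(-1.9375) ≈ -0.934, h(-0.8125) ≈ -0.726, h(0.3125) ≈ 0.307, h(1.4375) ≈ 0.991.
Sum = Δu · [h(-1.9375) + h(-0.8125) + h(0.3125) + h(1.4375)].
Sum ≈ -0.406.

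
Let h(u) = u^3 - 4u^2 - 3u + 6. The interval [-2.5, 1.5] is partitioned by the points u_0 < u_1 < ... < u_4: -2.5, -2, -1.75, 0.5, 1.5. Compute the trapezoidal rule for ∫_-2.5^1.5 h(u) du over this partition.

-15.40234375

Subinterval widths: 0.5, 0.25, 2.25, 1.
h(-2.5) = -27.125, h(-2) = -12, h(-1.75) = -6.359375, h(0.5) = 3.625, h(1.5) = -4.125.
On each subinterval the trapezoid contributes (Δu_i/2)·[h(u_{i-1}) + h(u_i)].
Sum = -15.40234375.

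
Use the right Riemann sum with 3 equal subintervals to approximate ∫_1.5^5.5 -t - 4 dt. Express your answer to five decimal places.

-32.66667

Δt = (5.5 − 1.5)/3 = 4/3.
Right endpoints: 17/6, 25/6, 5.5.
f(17/6) = -41/6, f(25/6) = -49/6, f(5.5) = -9.5.
Sum = Δt · [f(17/6) + f(25/6) + f(5.5)].
Sum ≈ -32.66667.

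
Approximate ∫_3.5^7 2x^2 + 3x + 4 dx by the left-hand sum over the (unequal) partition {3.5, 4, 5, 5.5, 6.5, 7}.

237

Subinterval widths: 0.5, 1, 0.5, 1, 0.5.
Left endpoints: 3.5, 4, 5, 5.5, 6.5.
f(3.5) = 39, f(4) = 48, f(5) = 69, f(5.5) = 81, f(6.5) = 108.
Sum = Σ Δx_i · f(x_i).
Sum = 237.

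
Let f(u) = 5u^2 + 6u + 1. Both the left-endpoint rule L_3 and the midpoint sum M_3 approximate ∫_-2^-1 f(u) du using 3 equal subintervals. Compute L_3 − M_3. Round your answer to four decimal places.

L_3 ≈ 5.259259.
M_3 ≈ 3.620370.
L_3 − M_3 ≈ 1.6389.

1.6389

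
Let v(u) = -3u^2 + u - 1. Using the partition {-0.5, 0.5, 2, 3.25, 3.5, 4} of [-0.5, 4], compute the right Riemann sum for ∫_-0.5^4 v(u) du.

Subinterval widths: 1, 1.5, 1.25, 0.25, 0.5.
Right endpoints: 0.5, 2, 3.25, 3.5, 4.
v(0.5) = -1.25, v(2) = -11, v(3.25) = -29.4375, v(3.5) = -34.25, v(4) = -45.
Sum = Σ Δu_i · v(u_i).
Sum = -85.609375.

-85.609375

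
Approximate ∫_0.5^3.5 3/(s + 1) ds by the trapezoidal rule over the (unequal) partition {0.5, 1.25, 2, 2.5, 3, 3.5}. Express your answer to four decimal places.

Subinterval widths: 0.75, 0.75, 0.5, 0.5, 0.5.
f(0.5) = 2, f(1.25) = 4/3, f(2) = 1, f(2.5) = 6/7, f(3) = 0.75, f(3.5) = 2/3.
On each subinterval the trapezoid contributes (Δs_i/2)·[f(s_{i-1}) + f(s_i)].
Sum ≈ 3.3452.

3.3452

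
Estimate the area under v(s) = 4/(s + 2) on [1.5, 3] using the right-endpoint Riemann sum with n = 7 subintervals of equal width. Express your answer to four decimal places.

1.3906

Δs = (3 − 1.5)/7 = 3/14.
Right endpoints: 12/7, 27/14, 15/7, 33/14, 18/7, 39/14, 3.
v(12/7) = 14/13, v(27/14) = 56/55, v(15/7) = 28/29, v(33/14) = 56/61, v(18/7) = 0.875, v(39/14) = 56/67, v(3) = 0.8.
Sum = Δs · [v(12/7) + v(27/14) + v(15/7) + ...].
Sum ≈ 1.3906.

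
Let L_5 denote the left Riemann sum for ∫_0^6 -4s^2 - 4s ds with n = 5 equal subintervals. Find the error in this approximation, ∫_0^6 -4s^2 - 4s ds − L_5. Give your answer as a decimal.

-95.04

Exact integral: ∫_0^6 f(s) ds = -360.
L_5 = -264.96.
Error = -360 − (-264.96) = -95.04.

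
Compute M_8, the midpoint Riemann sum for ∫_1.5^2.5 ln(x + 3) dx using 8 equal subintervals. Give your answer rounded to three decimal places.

Δx = (2.5 − 1.5)/8 = 0.125.
Midpoints: 1.5625, 1.6875, 1.8125, 1.9375, 2.0625, 2.1875, 2.3125, 2.4375.
f(1.5625) ≈ 1.518, f(1.6875) ≈ 1.545, f(1.8125) ≈ 1.571, f(1.9375) ≈ 1.597, f(2.0625) ≈ 1.622, f(2.1875) ≈ 1.646, f(2.3125) ≈ 1.670, f(2.4375) ≈ 1.693.
Sum = Δx · [f(1.5625) + f(1.6875) + f(1.8125) + ...].
Sum ≈ 1.608.

1.608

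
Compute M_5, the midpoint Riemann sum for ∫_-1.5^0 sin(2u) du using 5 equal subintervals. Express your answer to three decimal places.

-1.010

Δu = (0 − (-1.5))/5 = 0.3.
Midpoints: -1.35, -1.05, -0.75, -0.45, -0.15.
f(-1.35) ≈ -0.427, f(-1.05) ≈ -0.863, f(-0.75) ≈ -0.997, f(-0.45) ≈ -0.783, f(-0.15) ≈ -0.296.
Sum = Δu · [f(-1.35) + f(-1.05) + f(-0.75) + f(-0.45) + f(-0.15)].
Sum ≈ -1.010.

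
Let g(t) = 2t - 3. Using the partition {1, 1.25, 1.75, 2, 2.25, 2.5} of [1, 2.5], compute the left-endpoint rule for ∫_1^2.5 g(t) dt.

0.25

Subinterval widths: 0.25, 0.5, 0.25, 0.25, 0.25.
Left endpoints: 1, 1.25, 1.75, 2, 2.25.
g(1) = -1, g(1.25) = -0.5, g(1.75) = 0.5, g(2) = 1, g(2.25) = 1.5.
Sum = Σ Δt_i · g(t_i).
Sum = 0.25.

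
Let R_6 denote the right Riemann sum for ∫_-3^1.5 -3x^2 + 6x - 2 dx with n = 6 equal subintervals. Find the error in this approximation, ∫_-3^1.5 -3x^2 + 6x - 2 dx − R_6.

-16.453125

Exact integral: ∫_-3^1.5 f(x) dx = -59.625.
R_6 = -43.171875.
Error = -59.625 − (-43.171875) = -16.453125.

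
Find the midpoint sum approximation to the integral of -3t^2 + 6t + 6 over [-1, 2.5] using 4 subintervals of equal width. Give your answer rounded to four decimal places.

20.7949

Δt = (2.5 − (-1))/4 = 0.875.
Midpoints: -0.5625, 0.3125, 1.1875, 2.0625.
f(-0.5625) = 1.67578125, f(0.3125) = 7.58203125, f(1.1875) = 8.89453125, f(2.0625) = 5.61328125.
Sum = Δt · [f(-0.5625) + f(0.3125) + f(1.1875) + f(2.0625)].
Sum ≈ 20.7949.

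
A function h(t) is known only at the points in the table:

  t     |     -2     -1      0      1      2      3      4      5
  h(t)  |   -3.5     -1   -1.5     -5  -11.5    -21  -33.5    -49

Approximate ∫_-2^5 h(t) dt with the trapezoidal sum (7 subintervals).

-99.75

Δt = 1.
T_7 = (1/2)·[(-3.5) + 2·(-1) + 2·(-1.5) + 2·(-5) + 2·(-11.5) + 2·(-21) + 2·(-33.5) + (-49)] = -99.75.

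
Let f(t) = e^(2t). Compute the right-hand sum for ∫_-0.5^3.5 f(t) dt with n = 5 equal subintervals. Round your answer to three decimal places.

Δt = (3.5 − (-0.5))/5 = 0.8.
Right endpoints: 0.3, 1.1, 1.9, 2.7, 3.5.
f(0.3) ≈ 1.822, f(1.1) ≈ 9.025, f(1.9) ≈ 44.701, f(2.7) ≈ 221.406, f(3.5) ≈ 1096.633.
Sum = Δt · [f(0.3) + f(1.1) + f(1.9) + f(2.7) + f(3.5)].
Sum ≈ 1098.870.

1098.870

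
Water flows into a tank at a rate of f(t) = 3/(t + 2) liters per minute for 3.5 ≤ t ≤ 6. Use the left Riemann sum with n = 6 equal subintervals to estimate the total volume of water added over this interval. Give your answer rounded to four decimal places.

1.1603

Δt = (6 − 3.5)/6 = 5/12.
Left endpoints: 3.5, 47/12, 13/3, 4.75, 31/6, 67/12.
f(3.5) = 6/11, f(47/12) = 36/71, f(13/3) = 9/19, f(4.75) = 4/9, f(31/6) = 18/43, f(67/12) = 36/91.
Sum = Δt · [f(3.5) + f(47/12) + f(13/3) + ...].
Sum ≈ 1.1603.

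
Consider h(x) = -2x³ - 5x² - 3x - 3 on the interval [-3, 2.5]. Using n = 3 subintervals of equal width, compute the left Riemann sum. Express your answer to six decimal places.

7.435185

Δx = (2.5 − (-3))/3 = 11/6.
Left endpoints: -3, -7/6, 2/3.
h(-3) = 15, h(-7/6) = -169/54, h(2/3) = -211/27.
Sum = Δx · [h(-3) + h(-7/6) + h(2/3)].
Sum ≈ 7.435185.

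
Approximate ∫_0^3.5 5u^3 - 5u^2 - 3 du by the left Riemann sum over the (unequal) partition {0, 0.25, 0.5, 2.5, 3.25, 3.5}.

53.0546875

Subinterval widths: 0.25, 0.25, 2, 0.75, 0.25.
Left endpoints: 0, 0.25, 0.5, 2.5, 3.25.
f(0) = -3, f(0.25) = -3.234375, f(0.5) = -3.625, f(2.5) = 43.875, f(3.25) = 115.828125.
Sum = Σ Δu_i · f(u_i).
Sum = 53.0546875.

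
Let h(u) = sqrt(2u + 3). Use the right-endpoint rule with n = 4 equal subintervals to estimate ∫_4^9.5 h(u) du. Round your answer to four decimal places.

23.1660

Δu = (9.5 − 4)/4 = 1.375.
Right endpoints: 5.375, 6.75, 8.125, 9.5.
h(5.375) ≈ 3.7081, h(6.75) ≈ 4.0620, h(8.125) ≈ 4.3875, h(9.5) ≈ 4.6904.
Sum = Δu · [h(5.375) + h(6.75) + h(8.125) + h(9.5)].
Sum ≈ 23.1660.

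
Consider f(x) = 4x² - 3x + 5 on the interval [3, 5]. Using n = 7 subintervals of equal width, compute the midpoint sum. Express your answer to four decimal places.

Δx = (5 − 3)/7 = 2/7.
Midpoints: 22/7, 24/7, 26/7, 4, 30/7, 32/7, 34/7.
f(22/7) = 1719/49, f(24/7) = 2045/49, f(26/7) = 2403/49, f(4) = 57, f(30/7) = 3215/49, f(32/7) = 3669/49, f(34/7) = 4155/49.
Sum = Δx · [f(22/7) + f(24/7) + f(26/7) + ...].
Sum ≈ 116.6122.

116.6122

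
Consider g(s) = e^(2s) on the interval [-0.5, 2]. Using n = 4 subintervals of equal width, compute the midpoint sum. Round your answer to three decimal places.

25.427

Δs = (2 − (-0.5))/4 = 0.625.
Midpoints: -0.1875, 0.4375, 1.0625, 1.6875.
g(-0.1875) ≈ 0.687, g(0.4375) ≈ 2.399, g(1.0625) ≈ 8.373, g(1.6875) ≈ 29.224.
Sum = Δs · [g(-0.1875) + g(0.4375) + g(1.0625) + g(1.6875)].
Sum ≈ 25.427.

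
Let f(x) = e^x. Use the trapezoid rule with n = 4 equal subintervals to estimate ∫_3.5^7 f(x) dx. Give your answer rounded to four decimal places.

1130.5220

Δx = (7 − 3.5)/4 = 0.875.
f(3.5) ≈ 33.1155, f(4.375) ≈ 79.4398, f(5.25) ≈ 190.5663, f(6.125) ≈ 457.1447, f(7) ≈ 1096.6332.
T_4 = (Δx/2)·[f(x_0) + 2f(x_1) + 2f(x_2) + 2f(x_3) + f(x_4)].
Sum ≈ 1130.5220.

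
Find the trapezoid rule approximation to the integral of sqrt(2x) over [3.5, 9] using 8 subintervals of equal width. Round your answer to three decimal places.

19.277

Δx = (9 − 3.5)/8 = 0.6875.
f(3.5) ≈ 2.646, f(4.1875) ≈ 2.894, f(4.875) ≈ 3.122, f(5.5625) ≈ 3.335, f(6.25) ≈ 3.536, f(6.9375) ≈ 3.725, f(7.625) ≈ 3.905, f(8.3125) ≈ 4.077, f(9) ≈ 4.243.
T_8 = (Δx/2)·[f(x_0) + 2f(x_1) + ... + 2f(x_{7}) + f(x_8)].
Sum ≈ 19.277.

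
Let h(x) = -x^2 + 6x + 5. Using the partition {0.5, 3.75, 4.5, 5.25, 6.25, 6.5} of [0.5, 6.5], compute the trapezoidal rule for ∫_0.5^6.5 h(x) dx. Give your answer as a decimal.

58.46875

Subinterval widths: 3.25, 0.75, 0.75, 1, 0.25.
h(0.5) = 7.75, h(3.75) = 13.4375, h(4.5) = 11.75, h(5.25) = 8.9375, h(6.25) = 3.4375, h(6.5) = 1.75.
On each subinterval the trapezoid contributes (Δx_i/2)·[h(x_{i-1}) + h(x_i)].
Sum = 58.46875.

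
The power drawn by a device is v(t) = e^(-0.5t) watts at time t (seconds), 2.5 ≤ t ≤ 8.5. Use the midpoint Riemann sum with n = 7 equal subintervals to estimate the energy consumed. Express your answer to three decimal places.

Δt = (8.5 − 2.5)/7 = 6/7.
Midpoints: 41/14, 53/14, 65/14, 5.5, 89/14, 101/14, 113/14.
v(41/14) ≈ 0.231, v(53/14) ≈ 0.151, v(65/14) ≈ 0.098, v(5.5) ≈ 0.064, v(89/14) ≈ 0.042, v(101/14) ≈ 0.027, v(113/14) ≈ 0.018.
Sum = Δt · [v(41/14) + v(53/14) + v(65/14) + ...].
Sum ≈ 0.540.

0.540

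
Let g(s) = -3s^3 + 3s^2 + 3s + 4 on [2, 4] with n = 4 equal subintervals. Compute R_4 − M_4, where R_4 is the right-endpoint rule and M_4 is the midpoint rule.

-34.5

R_4 = -131.5.
M_4 = -97.
R_4 − M_4 = -34.5.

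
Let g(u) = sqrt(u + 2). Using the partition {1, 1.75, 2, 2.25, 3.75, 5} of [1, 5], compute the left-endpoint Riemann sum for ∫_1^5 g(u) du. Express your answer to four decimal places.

Subinterval widths: 0.75, 0.25, 0.25, 1.5, 1.25.
Left endpoints: 1, 1.75, 2, 2.25, 3.75.
g(1) ≈ 1.7321, g(1.75) ≈ 1.9365, g(2) ≈ 2.0000, g(2.25) ≈ 2.0616, g(3.75) ≈ 2.3979.
Sum = Σ Δu_i · g(u_i).
Sum ≈ 8.3729.

8.3729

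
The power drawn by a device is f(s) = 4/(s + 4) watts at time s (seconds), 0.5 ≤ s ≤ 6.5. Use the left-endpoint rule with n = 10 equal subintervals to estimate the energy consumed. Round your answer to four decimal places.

Δs = (6.5 − 0.5)/10 = 0.6.
Left endpoints: 0.5, 1.1, 1.7, 2.3, 2.9, 3.5, 4.1, 4.7, 5.3, 5.9.
f(0.5) = 8/9, f(1.1) = 40/51, f(1.7) = 40/57, f(2.3) = 40/63, f(2.9) = 40/69, f(3.5) = 8/15, f(4.1) = 40/81, f(4.7) = 40/87, f(5.3) = 40/93, f(5.9) = 40/99.
Sum = Δs · [f(0.5) + f(1.1) + f(1.7) + ...].
Sum ≈ 3.5464.

3.5464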